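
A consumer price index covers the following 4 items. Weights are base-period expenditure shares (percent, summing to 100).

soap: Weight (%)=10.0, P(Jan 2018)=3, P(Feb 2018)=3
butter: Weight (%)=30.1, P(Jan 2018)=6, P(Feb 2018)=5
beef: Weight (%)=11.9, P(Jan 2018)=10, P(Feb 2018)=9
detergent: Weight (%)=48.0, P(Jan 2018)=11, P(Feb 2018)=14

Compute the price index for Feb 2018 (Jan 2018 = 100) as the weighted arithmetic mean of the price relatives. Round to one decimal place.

106.9

soap: 10.0 × (3/3) = 10.0 × 1.000000 = 10.0000
butter: 30.1 × (5/6) = 30.1 × 0.833333 = 25.0833
beef: 11.9 × (9/10) = 11.9 × 0.900000 = 10.7100
detergent: 48.0 × (14/11) = 48.0 × 1.272727 = 61.0909
Index = Σ wᵢ·(p₁ᵢ/p₀ᵢ) = 10.0000 + 25.0833 + 10.7100 + 61.0909 = 106.8842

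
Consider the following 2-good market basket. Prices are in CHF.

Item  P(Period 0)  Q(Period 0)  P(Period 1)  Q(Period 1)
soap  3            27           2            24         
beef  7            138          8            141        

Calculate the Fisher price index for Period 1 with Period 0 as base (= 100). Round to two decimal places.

Laspeyres component (base-period weights):
ΣP(Period 1)Q(Period 0) = 2×27 + 8×138 = 54 + 1104 = 1158
ΣP(Period 0)Q(Period 0) = 3×27 + 7×138 = 81 + 966 = 1047
L = 1158 / 1047 × 100 = 110.6017
Paasche component (current-period weights):
ΣP(Period 1)Q(Period 1) = 2×24 + 8×141 = 48 + 1128 = 1176
ΣP(Period 0)Q(Period 1) = 3×24 + 7×141 = 72 + 987 = 1059
P = 1176 / 1059 × 100 = 111.0482
Fisher = √(L × P) = √(110.6017 × 111.0482) = 110.8247

110.82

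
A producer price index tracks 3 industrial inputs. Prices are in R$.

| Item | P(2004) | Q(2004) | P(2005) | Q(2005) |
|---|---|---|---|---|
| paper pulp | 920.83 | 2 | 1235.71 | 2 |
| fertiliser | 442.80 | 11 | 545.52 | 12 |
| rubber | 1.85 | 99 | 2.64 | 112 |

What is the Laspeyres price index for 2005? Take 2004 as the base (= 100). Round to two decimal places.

Laspeyres price index uses base-period quantities as weights.
ΣP(2005)·Q(2004) = 1235.71×2 + 545.52×11 + 2.64×99 = 2471.42 + 6000.72 + 261.36 = 8733.5
ΣP(2004)·Q(2004) = 920.83×2 + 442.80×11 + 1.85×99 = 1841.66 + 4870.8 + 183.15 = 6895.61
Index = 8733.5 / 6895.61 × 100 = 126.6530

126.65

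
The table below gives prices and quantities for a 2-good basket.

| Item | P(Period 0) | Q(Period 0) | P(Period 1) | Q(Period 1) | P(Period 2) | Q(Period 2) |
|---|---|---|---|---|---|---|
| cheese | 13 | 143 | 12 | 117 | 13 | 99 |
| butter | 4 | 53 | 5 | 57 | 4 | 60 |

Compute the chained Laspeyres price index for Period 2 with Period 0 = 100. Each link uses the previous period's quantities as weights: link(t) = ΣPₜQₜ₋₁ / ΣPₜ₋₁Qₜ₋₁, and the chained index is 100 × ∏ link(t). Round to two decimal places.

99.05

Link Period 0→Period 1:
ΣP(Period 1)Q(Period 0) = 12×143 + 5×53 = 1716 + 265 = 1981
ΣP(Period 0)Q(Period 0) = 13×143 + 4×53 = 1859 + 212 = 2071
link = 1981/2071 = 0.956543
Link Period 1→Period 2:
ΣP(Period 2)Q(Period 1) = 13×117 + 4×57 = 1521 + 228 = 1749
ΣP(Period 1)Q(Period 1) = 12×117 + 5×57 = 1404 + 285 = 1689
link = 1749/1689 = 1.035524
Chained index = 100 × 0.956543 × 1.035524 = 99.0523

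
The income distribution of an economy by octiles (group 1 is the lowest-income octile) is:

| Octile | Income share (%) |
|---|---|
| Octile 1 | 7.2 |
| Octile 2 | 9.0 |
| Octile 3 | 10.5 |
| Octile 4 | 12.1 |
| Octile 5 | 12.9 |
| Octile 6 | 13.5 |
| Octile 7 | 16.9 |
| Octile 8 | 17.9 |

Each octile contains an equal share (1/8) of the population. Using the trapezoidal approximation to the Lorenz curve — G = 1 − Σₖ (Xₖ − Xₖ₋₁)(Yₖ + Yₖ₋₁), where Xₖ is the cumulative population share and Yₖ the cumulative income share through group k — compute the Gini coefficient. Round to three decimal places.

0.155

Cumulative income shares Yₖ: 0.0720, 0.1620, 0.2670, 0.3880, 0.5170, 0.6520, 0.8210, 1.0000
Σ (Xₖ−Xₖ₋₁)(Yₖ+Yₖ₋₁) = (1/8)(0.0720+0.0000) + (1/8)(0.1620+0.0720) + (1/8)(0.2670+0.1620) + (1/8)(0.3880+0.2670) + (1/8)(0.5170+0.3880) + (1/8)(0.6520+0.5170) + (1/8)(0.8210+0.6520) + (1/8)(1.0000+0.8210)
  = 0.0090 + 0.0293 + 0.0536 + 0.0819 + 0.1131 + 0.1461 + 0.1841 + 0.2276 = 0.8448
G = 1 − 0.8448 = 0.1552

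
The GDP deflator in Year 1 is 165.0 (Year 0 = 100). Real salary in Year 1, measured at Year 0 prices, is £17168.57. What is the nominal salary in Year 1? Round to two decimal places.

28328.14

Nominal = Real × (Index/100) = 17168.57 × (165.0/100)
        = 17168.57 × 1.650 = 28328.1405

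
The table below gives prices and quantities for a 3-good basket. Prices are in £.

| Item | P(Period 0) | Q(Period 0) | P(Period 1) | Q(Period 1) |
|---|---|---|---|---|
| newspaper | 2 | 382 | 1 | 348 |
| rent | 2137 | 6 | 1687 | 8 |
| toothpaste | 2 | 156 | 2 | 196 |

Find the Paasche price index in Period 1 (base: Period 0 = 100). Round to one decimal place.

Paasche price index uses current-period quantities as weights.
ΣP(Period 1)·Q(Period 1) = 1×348 + 1687×8 + 2×196 = 348 + 13496 + 392 = 14236
ΣP(Period 0)·Q(Period 1) = 2×348 + 2137×8 + 2×196 = 696 + 17096 + 392 = 18184
Index = 14236 / 18184 × 100 = 78.2886

78.3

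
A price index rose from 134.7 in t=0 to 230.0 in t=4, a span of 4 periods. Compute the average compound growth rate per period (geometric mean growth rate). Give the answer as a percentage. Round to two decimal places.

14.31%

Growth factor = (230.0/134.7)^(1/4) = (1.707498)^(1/4) = 1.143115
Growth rate = 1.143115 − 1 = 0.143115 = 14.3115%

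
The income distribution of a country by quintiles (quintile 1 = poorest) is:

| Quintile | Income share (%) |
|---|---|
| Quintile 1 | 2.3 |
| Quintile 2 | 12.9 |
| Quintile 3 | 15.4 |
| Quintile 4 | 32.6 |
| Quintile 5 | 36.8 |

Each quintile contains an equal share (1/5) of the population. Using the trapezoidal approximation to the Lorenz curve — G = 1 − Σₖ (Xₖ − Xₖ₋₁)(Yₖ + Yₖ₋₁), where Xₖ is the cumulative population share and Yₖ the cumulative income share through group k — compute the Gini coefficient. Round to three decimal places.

0.355

Cumulative income shares Yₖ: 0.0230, 0.1520, 0.3060, 0.6320, 1.0000
Σ (Xₖ−Xₖ₋₁)(Yₖ+Yₖ₋₁) = (1/5)(0.0230+0.0000) + (1/5)(0.1520+0.0230) + (1/5)(0.3060+0.1520) + (1/5)(0.6320+0.3060) + (1/5)(1.0000+0.6320)
  = 0.0046 + 0.0350 + 0.0916 + 0.1876 + 0.3264 = 0.6452
G = 1 − 0.6452 = 0.3548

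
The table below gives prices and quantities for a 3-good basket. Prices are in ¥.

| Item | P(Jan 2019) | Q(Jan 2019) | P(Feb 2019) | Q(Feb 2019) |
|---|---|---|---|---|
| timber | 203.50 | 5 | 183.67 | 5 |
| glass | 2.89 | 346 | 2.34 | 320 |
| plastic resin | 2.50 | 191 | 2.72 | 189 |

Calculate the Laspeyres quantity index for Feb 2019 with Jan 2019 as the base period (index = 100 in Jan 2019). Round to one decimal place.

Laspeyres quantity index uses base-period prices as weights.
ΣP(Jan 2019)·Q(Feb 2019) = 203.50×5 + 2.89×320 + 2.50×189 = 1017.5 + 924.8 + 472.5 = 2414.8
ΣP(Jan 2019)·Q(Jan 2019) = 203.50×5 + 2.89×346 + 2.50×191 = 1017.5 + 999.94 + 477.5 = 2494.94
Index = 2414.8 / 2494.94 × 100 = 96.7879

96.8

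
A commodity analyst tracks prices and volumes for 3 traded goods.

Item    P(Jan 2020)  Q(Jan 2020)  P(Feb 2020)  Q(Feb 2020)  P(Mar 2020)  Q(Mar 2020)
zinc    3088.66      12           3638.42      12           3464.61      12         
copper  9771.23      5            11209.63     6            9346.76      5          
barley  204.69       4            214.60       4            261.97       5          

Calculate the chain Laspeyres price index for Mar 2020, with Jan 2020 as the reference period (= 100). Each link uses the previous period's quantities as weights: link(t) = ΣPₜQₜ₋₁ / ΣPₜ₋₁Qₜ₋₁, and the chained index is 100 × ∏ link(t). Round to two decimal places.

Link Jan 2020→Feb 2020:
ΣP(Feb 2020)Q(Jan 2020) = 3638.42×12 + 11209.63×5 + 214.60×4 = 43661.04 + 56048.15 + 858.4 = 100567.59
ΣP(Jan 2020)Q(Jan 2020) = 3088.66×12 + 9771.23×5 + 204.69×4 = 37063.92 + 48856.15 + 818.76 = 86738.83
link = 100567.59/86738.83 = 1.159430
Link Feb 2020→Mar 2020:
ΣP(Mar 2020)Q(Feb 2020) = 3464.61×12 + 9346.76×6 + 261.97×4 = 41575.32 + 56080.56 + 1047.88 = 98703.76
ΣP(Feb 2020)Q(Feb 2020) = 3638.42×12 + 11209.63×6 + 214.60×4 = 43661.04 + 67257.78 + 858.4 = 111777.22
link = 98703.76/111777.22 = 0.883040
Chained index = 100 × 1.159430 × 0.883040 = 102.3823

102.38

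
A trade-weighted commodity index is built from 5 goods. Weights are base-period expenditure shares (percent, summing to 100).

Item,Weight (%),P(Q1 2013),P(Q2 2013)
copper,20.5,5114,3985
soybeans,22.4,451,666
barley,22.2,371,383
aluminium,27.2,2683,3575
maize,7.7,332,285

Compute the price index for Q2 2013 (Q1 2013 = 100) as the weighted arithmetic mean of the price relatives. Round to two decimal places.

114.82

copper: 20.5 × (3985/5114) = 20.5 × 0.779233 = 15.9743
soybeans: 22.4 × (666/451) = 22.4 × 1.476718 = 33.0785
barley: 22.2 × (383/371) = 22.2 × 1.032345 = 22.9181
aluminium: 27.2 × (3575/2683) = 27.2 × 1.332464 = 36.2430
maize: 7.7 × (285/332) = 7.7 × 0.858434 = 6.6099
Index = Σ wᵢ·(p₁ᵢ/p₀ᵢ) = 15.9743 + 33.0785 + 22.9181 + 36.2430 + 6.6099 = 114.8238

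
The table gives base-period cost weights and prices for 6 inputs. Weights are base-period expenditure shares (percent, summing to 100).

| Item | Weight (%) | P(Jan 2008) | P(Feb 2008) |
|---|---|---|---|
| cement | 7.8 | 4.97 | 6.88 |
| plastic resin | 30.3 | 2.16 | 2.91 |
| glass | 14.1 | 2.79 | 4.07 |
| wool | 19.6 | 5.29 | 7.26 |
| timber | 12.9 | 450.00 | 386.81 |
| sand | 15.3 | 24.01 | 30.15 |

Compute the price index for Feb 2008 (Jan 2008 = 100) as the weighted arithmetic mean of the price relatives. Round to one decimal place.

cement: 7.8 × (6.88/4.97) = 7.8 × 1.384306 = 10.7976
plastic resin: 30.3 × (2.91/2.16) = 30.3 × 1.347222 = 40.8208
glass: 14.1 × (4.07/2.79) = 14.1 × 1.458781 = 20.5688
wool: 19.6 × (7.26/5.29) = 19.6 × 1.372401 = 26.8991
timber: 12.9 × (386.81/450.00) = 12.9 × 0.859578 = 11.0886
sand: 15.3 × (30.15/24.01) = 15.3 × 1.255727 = 19.2126
Index = Σ wᵢ·(p₁ᵢ/p₀ᵢ) = 10.7976 + 40.8208 + 20.5688 + 26.8991 + 11.0886 + 19.2126 = 129.3875

129.4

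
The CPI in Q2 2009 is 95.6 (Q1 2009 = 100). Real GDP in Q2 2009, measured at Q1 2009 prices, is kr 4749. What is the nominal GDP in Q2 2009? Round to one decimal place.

Nominal = Real × (Index/100) = 4749 × (95.6/100)
        = 4749 × 0.956 = 4540.0440

4540.0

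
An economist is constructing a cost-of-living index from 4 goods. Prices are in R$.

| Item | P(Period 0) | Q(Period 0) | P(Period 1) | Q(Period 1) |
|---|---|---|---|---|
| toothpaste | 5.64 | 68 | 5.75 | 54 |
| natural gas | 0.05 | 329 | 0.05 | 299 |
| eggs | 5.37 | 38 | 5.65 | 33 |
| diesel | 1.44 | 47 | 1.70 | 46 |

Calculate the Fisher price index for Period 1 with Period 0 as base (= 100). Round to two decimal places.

Laspeyres component (base-period weights):
ΣP(Period 1)Q(Period 0) = 5.75×68 + 0.05×329 + 5.65×38 + 1.70×47 = 391 + 16.45 + 214.7 + 79.9 = 702.05
ΣP(Period 0)Q(Period 0) = 5.64×68 + 0.05×329 + 5.37×38 + 1.44×47 = 383.52 + 16.45 + 204.06 + 67.68 = 671.71
L = 702.05 / 671.71 × 100 = 104.5168
Paasche component (current-period weights):
ΣP(Period 1)Q(Period 1) = 5.75×54 + 0.05×299 + 5.65×33 + 1.70×46 = 310.5 + 14.95 + 186.45 + 78.2 = 590.1
ΣP(Period 0)Q(Period 1) = 5.64×54 + 0.05×299 + 5.37×33 + 1.44×46 = 304.56 + 14.95 + 177.21 + 66.24 = 562.96
P = 590.1 / 562.96 × 100 = 104.8209
Fisher = √(L × P) = √(104.5168 × 104.8209) = 104.6688

104.67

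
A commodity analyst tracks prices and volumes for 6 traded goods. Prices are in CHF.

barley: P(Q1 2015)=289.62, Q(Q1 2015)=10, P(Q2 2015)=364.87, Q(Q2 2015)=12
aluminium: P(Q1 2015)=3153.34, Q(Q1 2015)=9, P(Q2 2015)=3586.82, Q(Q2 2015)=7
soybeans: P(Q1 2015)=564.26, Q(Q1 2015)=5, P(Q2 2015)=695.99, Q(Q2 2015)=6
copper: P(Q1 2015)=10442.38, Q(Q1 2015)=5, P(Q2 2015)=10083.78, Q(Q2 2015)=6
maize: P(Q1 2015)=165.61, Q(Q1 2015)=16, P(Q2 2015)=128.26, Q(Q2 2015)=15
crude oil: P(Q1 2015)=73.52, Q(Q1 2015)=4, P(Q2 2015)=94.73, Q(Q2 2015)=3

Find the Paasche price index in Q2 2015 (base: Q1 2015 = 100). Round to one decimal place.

Paasche price index uses current-period quantities as weights.
ΣP(Q2 2015)·Q(Q2 2015) = 364.87×12 + 3586.82×7 + 695.99×6 + 10083.78×6 + 128.26×15 + 94.73×3 = 4378.44 + 25107.74 + 4175.94 + 60502.68 + 1923.9 + 284.19 = 96372.89
ΣP(Q1 2015)·Q(Q2 2015) = 289.62×12 + 3153.34×7 + 564.26×6 + 10442.38×6 + 165.61×15 + 73.52×3 = 3475.44 + 22073.38 + 3385.56 + 62654.28 + 2484.15 + 220.56 = 94293.37
Index = 96372.89 / 94293.37 × 100 = 102.2054

102.2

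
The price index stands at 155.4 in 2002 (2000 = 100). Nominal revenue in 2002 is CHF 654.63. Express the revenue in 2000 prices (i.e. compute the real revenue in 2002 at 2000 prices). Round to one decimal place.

421.3

Real = Nominal ÷ (Index/100) = 654.63 ÷ (155.4/100)
     = 654.63 ÷ 1.554 = 421.2548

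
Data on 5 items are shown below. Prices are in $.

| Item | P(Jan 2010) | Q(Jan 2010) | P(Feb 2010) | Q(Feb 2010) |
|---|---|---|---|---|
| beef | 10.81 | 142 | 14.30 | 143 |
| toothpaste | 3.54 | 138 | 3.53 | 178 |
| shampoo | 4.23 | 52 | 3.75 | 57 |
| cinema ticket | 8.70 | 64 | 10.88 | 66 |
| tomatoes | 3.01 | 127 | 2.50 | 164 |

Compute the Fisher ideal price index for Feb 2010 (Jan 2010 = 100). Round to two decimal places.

116.15

Laspeyres component (base-period weights):
ΣP(Feb 2010)Q(Jan 2010) = 14.30×142 + 3.53×138 + 3.75×52 + 10.88×64 + 2.50×127 = 2030.6 + 487.14 + 195 + 696.32 + 317.5 = 3726.56
ΣP(Jan 2010)Q(Jan 2010) = 10.81×142 + 3.54×138 + 4.23×52 + 8.70×64 + 3.01×127 = 1535.02 + 488.52 + 219.96 + 556.8 + 382.27 = 3182.57
L = 3726.56 / 3182.57 × 100 = 117.0928
Paasche component (current-period weights):
ΣP(Feb 2010)Q(Feb 2010) = 14.30×143 + 3.53×178 + 3.75×57 + 10.88×66 + 2.50×164 = 2044.9 + 628.34 + 213.75 + 718.08 + 410 = 4015.07
ΣP(Jan 2010)Q(Feb 2010) = 10.81×143 + 3.54×178 + 4.23×57 + 8.70×66 + 3.01×164 = 1545.83 + 630.12 + 241.11 + 574.2 + 493.64 = 3484.9
P = 4015.07 / 3484.9 × 100 = 115.2133
Fisher = √(L × P) = √(117.0928 × 115.2133) = 116.1493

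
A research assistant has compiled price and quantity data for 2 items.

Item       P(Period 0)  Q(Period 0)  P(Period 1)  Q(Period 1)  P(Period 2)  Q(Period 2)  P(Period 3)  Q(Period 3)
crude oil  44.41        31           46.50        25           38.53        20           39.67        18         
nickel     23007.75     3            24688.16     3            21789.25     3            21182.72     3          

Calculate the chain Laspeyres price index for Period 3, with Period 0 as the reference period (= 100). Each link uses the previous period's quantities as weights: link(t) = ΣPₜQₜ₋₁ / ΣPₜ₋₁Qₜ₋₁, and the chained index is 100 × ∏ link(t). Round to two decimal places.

Link Period 0→Period 1:
ΣP(Period 1)Q(Period 0) = 46.50×31 + 24688.16×3 = 1441.5 + 74064.48 = 75505.98
ΣP(Period 0)Q(Period 0) = 44.41×31 + 23007.75×3 = 1376.71 + 69023.25 = 70399.96
link = 75505.98/70399.96 = 1.072529
Link Period 1→Period 2:
ΣP(Period 2)Q(Period 1) = 38.53×25 + 21789.25×3 = 963.25 + 65367.75 = 66331
ΣP(Period 1)Q(Period 1) = 46.50×25 + 24688.16×3 = 1162.5 + 74064.48 = 75226.98
link = 66331/75226.98 = 0.881745
Link Period 2→Period 3:
ΣP(Period 3)Q(Period 2) = 39.67×20 + 21182.72×3 = 793.4 + 63548.16 = 64341.56
ΣP(Period 2)Q(Period 2) = 38.53×20 + 21789.25×3 = 770.6 + 65367.75 = 66138.35
link = 64341.56/66138.35 = 0.972833
Chained index = 100 × 1.072529 × 0.881745 × 0.972833 = 92.0005

92.00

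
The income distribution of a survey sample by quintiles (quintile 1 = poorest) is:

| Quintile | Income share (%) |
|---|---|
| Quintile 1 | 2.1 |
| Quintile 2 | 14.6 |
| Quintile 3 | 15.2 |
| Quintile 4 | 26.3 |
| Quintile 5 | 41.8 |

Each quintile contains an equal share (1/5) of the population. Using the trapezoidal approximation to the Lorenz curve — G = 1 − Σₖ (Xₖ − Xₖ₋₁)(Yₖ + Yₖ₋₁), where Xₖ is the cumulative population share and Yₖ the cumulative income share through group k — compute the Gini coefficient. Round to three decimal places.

0.364

Cumulative income shares Yₖ: 0.0210, 0.1670, 0.3190, 0.5820, 1.0000
Σ (Xₖ−Xₖ₋₁)(Yₖ+Yₖ₋₁) = (1/5)(0.0210+0.0000) + (1/5)(0.1670+0.0210) + (1/5)(0.3190+0.1670) + (1/5)(0.5820+0.3190) + (1/5)(1.0000+0.5820)
  = 0.0042 + 0.0376 + 0.0972 + 0.1802 + 0.3164 = 0.6356
G = 1 − 0.6356 = 0.3644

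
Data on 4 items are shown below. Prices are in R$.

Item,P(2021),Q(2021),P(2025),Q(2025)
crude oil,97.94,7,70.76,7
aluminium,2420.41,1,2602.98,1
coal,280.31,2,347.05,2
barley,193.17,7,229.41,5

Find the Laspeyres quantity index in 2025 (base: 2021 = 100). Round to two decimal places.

92.30

Laspeyres quantity index uses base-period prices as weights.
ΣP(2021)·Q(2025) = 97.94×7 + 2420.41×1 + 280.31×2 + 193.17×5 = 685.58 + 2420.41 + 560.62 + 965.85 = 4632.46
ΣP(2021)·Q(2021) = 97.94×7 + 2420.41×1 + 280.31×2 + 193.17×7 = 685.58 + 2420.41 + 560.62 + 1352.19 = 5018.8
Index = 4632.46 / 5018.8 × 100 = 92.3021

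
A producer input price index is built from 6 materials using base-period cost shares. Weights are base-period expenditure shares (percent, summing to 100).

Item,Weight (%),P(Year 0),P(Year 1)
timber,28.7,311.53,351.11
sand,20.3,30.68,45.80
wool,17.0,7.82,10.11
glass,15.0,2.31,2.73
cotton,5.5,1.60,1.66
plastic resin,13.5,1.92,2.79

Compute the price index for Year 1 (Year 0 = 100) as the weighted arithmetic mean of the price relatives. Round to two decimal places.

127.68

timber: 28.7 × (351.11/311.53) = 28.7 × 1.127050 = 32.3463
sand: 20.3 × (45.80/30.68) = 20.3 × 1.492829 = 30.3044
wool: 17.0 × (10.11/7.82) = 17.0 × 1.292839 = 21.9783
glass: 15.0 × (2.73/2.31) = 15.0 × 1.181818 = 17.7273
cotton: 5.5 × (1.66/1.60) = 5.5 × 1.037500 = 5.7062
plastic resin: 13.5 × (2.79/1.92) = 13.5 × 1.453125 = 19.6172
Index = Σ wᵢ·(p₁ᵢ/p₀ᵢ) = 32.3463 + 30.3044 + 21.9783 + 17.7273 + 5.7062 + 19.6172 = 127.6797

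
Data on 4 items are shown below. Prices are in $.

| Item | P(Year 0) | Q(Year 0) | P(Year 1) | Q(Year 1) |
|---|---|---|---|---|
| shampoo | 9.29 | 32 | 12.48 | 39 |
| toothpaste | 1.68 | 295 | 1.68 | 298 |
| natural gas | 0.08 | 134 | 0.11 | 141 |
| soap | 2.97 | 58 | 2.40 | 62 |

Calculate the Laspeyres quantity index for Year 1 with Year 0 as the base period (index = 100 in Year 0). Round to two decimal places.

Laspeyres quantity index uses base-period prices as weights.
ΣP(Year 0)·Q(Year 1) = 9.29×39 + 1.68×298 + 0.08×141 + 2.97×62 = 362.31 + 500.64 + 11.28 + 184.14 = 1058.37
ΣP(Year 0)·Q(Year 0) = 9.29×32 + 1.68×295 + 0.08×134 + 2.97×58 = 297.28 + 495.6 + 10.72 + 172.26 = 975.86
Index = 1058.37 / 975.86 × 100 = 108.4551

108.46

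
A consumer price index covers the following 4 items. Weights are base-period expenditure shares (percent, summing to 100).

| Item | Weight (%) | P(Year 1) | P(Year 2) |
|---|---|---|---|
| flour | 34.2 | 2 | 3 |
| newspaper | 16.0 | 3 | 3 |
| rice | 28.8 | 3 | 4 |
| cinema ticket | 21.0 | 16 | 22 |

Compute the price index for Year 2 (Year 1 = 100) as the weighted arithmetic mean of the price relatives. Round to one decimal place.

134.6

flour: 34.2 × (3/2) = 34.2 × 1.500000 = 51.3000
newspaper: 16.0 × (3/3) = 16.0 × 1.000000 = 16.0000
rice: 28.8 × (4/3) = 28.8 × 1.333333 = 38.4000
cinema ticket: 21.0 × (22/16) = 21.0 × 1.375000 = 28.8750
Index = Σ wᵢ·(p₁ᵢ/p₀ᵢ) = 51.3000 + 16.0000 + 38.4000 + 28.8750 = 134.5750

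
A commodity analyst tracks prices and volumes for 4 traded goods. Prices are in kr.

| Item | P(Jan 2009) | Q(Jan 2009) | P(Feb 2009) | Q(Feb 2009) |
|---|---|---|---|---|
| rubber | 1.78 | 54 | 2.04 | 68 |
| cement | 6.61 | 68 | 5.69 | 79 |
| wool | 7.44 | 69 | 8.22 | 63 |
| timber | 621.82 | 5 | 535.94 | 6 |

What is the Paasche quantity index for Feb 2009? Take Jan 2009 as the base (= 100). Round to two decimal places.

Paasche quantity index uses current-period prices as weights.
ΣP(Feb 2009)·Q(Feb 2009) = 2.04×68 + 5.69×79 + 8.22×63 + 535.94×6 = 138.72 + 449.51 + 517.86 + 3215.64 = 4321.73
ΣP(Feb 2009)·Q(Jan 2009) = 2.04×54 + 5.69×68 + 8.22×69 + 535.94×5 = 110.16 + 386.92 + 567.18 + 2679.7 = 3743.96
Index = 4321.73 / 3743.96 × 100 = 115.4321

115.43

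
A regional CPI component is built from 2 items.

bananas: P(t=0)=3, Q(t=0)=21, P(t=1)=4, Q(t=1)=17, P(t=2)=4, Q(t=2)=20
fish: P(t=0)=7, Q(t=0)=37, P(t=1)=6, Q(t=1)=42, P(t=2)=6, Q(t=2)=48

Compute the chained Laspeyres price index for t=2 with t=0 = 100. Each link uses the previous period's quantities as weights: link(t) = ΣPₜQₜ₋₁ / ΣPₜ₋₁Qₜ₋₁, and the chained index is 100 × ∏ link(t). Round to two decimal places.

95.03

Link t=0→t=1:
ΣP(t=1)Q(t=0) = 4×21 + 6×37 = 84 + 222 = 306
ΣP(t=0)Q(t=0) = 3×21 + 7×37 = 63 + 259 = 322
link = 306/322 = 0.950311
Link t=1→t=2:
ΣP(t=2)Q(t=1) = 4×17 + 6×42 = 68 + 252 = 320
ΣP(t=1)Q(t=1) = 4×17 + 6×42 = 68 + 252 = 320
link = 320/320 = 1.000000
Chained index = 100 × 0.950311 × 1.000000 = 95.0311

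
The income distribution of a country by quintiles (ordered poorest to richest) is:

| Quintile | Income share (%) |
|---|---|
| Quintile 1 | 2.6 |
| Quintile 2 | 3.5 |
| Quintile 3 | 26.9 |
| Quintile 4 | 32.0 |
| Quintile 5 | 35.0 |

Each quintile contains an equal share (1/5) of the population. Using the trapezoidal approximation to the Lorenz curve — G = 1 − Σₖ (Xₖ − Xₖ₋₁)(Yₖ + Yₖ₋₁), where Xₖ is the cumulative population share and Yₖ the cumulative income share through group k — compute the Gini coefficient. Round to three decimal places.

0.373

Cumulative income shares Yₖ: 0.0260, 0.0610, 0.3300, 0.6500, 1.0000
Σ (Xₖ−Xₖ₋₁)(Yₖ+Yₖ₋₁) = (1/5)(0.0260+0.0000) + (1/5)(0.0610+0.0260) + (1/5)(0.3300+0.0610) + (1/5)(0.6500+0.3300) + (1/5)(1.0000+0.6500)
  = 0.0052 + 0.0174 + 0.0782 + 0.1960 + 0.3300 = 0.6268
G = 1 − 0.6268 = 0.3732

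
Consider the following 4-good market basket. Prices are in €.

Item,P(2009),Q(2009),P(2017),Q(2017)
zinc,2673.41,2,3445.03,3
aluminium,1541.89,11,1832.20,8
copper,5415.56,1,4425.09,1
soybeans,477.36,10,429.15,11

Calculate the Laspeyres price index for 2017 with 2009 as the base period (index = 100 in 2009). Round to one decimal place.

Laspeyres price index uses base-period quantities as weights.
ΣP(2017)·Q(2009) = 3445.03×2 + 1832.20×11 + 4425.09×1 + 429.15×10 = 6890.06 + 20154.2 + 4425.09 + 4291.5 = 35760.85
ΣP(2009)·Q(2009) = 2673.41×2 + 1541.89×11 + 5415.56×1 + 477.36×10 = 5346.82 + 16960.79 + 5415.56 + 4773.6 = 32496.77
Index = 35760.85 / 32496.77 × 100 = 110.0443

110.0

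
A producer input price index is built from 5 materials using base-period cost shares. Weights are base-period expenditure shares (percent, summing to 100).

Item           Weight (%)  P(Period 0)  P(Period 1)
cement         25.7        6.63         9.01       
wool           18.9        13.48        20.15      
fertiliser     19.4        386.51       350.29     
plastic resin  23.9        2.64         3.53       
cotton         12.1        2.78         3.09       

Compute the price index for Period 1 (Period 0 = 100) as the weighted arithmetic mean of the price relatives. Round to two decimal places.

126.17

cement: 25.7 × (9.01/6.63) = 25.7 × 1.358974 = 34.9256
wool: 18.9 × (20.15/13.48) = 18.9 × 1.494807 = 28.2519
fertiliser: 19.4 × (350.29/386.51) = 19.4 × 0.906290 = 17.5820
plastic resin: 23.9 × (3.53/2.64) = 23.9 × 1.337121 = 31.9572
cotton: 12.1 × (3.09/2.78) = 12.1 × 1.111511 = 13.4493
Index = Σ wᵢ·(p₁ᵢ/p₀ᵢ) = 34.9256 + 28.2519 + 17.5820 + 31.9572 + 13.4493 = 126.1660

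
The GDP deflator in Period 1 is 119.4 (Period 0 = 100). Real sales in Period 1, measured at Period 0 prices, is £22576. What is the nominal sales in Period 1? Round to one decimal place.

26955.7

Nominal = Real × (Index/100) = 22576 × (119.4/100)
        = 22576 × 1.194 = 26955.7440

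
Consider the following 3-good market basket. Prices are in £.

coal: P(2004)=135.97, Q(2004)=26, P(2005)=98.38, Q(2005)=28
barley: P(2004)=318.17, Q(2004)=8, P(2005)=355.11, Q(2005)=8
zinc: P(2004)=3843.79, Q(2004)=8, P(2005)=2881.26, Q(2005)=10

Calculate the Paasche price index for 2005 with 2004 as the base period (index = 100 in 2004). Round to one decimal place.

76.8

Paasche price index uses current-period quantities as weights.
ΣP(2005)·Q(2005) = 98.38×28 + 355.11×8 + 2881.26×10 = 2754.64 + 2840.88 + 28812.6 = 34408.12
ΣP(2004)·Q(2005) = 135.97×28 + 318.17×8 + 3843.79×10 = 3807.16 + 2545.36 + 38437.9 = 44790.42
Index = 34408.12 / 44790.42 × 100 = 76.8203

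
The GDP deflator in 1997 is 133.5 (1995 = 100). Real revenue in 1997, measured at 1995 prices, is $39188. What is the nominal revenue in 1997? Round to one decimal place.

Nominal = Real × (Index/100) = 39188 × (133.5/100)
        = 39188 × 1.335 = 52315.9800

52316.0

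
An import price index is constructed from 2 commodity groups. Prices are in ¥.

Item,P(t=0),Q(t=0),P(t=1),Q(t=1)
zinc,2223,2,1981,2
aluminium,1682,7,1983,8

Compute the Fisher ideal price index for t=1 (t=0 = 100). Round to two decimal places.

Laspeyres component (base-period weights):
ΣP(t=1)Q(t=0) = 1981×2 + 1983×7 = 3962 + 13881 = 17843
ΣP(t=0)Q(t=0) = 2223×2 + 1682×7 = 4446 + 11774 = 16220
L = 17843 / 16220 × 100 = 110.0062
Paasche component (current-period weights):
ΣP(t=1)Q(t=1) = 1981×2 + 1983×8 = 3962 + 15864 = 19826
ΣP(t=0)Q(t=1) = 2223×2 + 1682×8 = 4446 + 13456 = 17902
P = 19826 / 17902 × 100 = 110.7474
Fisher = √(L × P) = √(110.0062 × 110.7474) = 110.3762

110.38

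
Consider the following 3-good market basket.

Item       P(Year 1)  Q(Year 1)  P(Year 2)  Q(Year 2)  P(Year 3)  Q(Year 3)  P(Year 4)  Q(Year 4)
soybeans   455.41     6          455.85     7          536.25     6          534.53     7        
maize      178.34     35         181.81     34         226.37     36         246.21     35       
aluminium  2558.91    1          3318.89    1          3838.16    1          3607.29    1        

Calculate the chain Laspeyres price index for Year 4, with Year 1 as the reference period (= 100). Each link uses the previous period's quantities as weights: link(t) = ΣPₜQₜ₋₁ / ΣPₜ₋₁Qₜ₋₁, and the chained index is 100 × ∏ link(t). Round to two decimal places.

Link Year 1→Year 2:
ΣP(Year 2)Q(Year 1) = 455.85×6 + 181.81×35 + 3318.89×1 = 2735.1 + 6363.35 + 3318.89 = 12417.34
ΣP(Year 1)Q(Year 1) = 455.41×6 + 178.34×35 + 2558.91×1 = 2732.46 + 6241.9 + 2558.91 = 11533.27
link = 12417.34/11533.27 = 1.076654
Link Year 2→Year 3:
ΣP(Year 3)Q(Year 2) = 536.25×7 + 226.37×34 + 3838.16×1 = 3753.75 + 7696.58 + 3838.16 = 15288.49
ΣP(Year 2)Q(Year 2) = 455.85×7 + 181.81×34 + 3318.89×1 = 3190.95 + 6181.54 + 3318.89 = 12691.38
link = 15288.49/12691.38 = 1.204636
Link Year 3→Year 4:
ΣP(Year 4)Q(Year 3) = 534.53×6 + 246.21×36 + 3607.29×1 = 3207.18 + 8863.56 + 3607.29 = 15678.03
ΣP(Year 3)Q(Year 3) = 536.25×6 + 226.37×36 + 3838.16×1 = 3217.5 + 8149.32 + 3838.16 = 15204.98
link = 15678.03/15204.98 = 1.031112
Chained index = 100 × 1.076654 × 1.204636 × 1.031112 = 133.7327

133.73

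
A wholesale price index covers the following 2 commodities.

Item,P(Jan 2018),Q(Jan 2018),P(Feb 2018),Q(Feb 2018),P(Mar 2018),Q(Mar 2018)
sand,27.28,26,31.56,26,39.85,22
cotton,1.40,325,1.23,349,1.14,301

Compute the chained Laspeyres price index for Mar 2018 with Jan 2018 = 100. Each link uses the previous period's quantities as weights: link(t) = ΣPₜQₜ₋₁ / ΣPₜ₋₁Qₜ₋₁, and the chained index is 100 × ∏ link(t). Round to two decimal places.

120.25

Link Jan 2018→Feb 2018:
ΣP(Feb 2018)Q(Jan 2018) = 31.56×26 + 1.23×325 = 820.56 + 399.75 = 1220.31
ΣP(Jan 2018)Q(Jan 2018) = 27.28×26 + 1.40×325 = 709.28 + 455 = 1164.28
link = 1220.31/1164.28 = 1.048124
Link Feb 2018→Mar 2018:
ΣP(Mar 2018)Q(Feb 2018) = 39.85×26 + 1.14×349 = 1036.1 + 397.86 = 1433.96
ΣP(Feb 2018)Q(Feb 2018) = 31.56×26 + 1.23×349 = 820.56 + 429.27 = 1249.83
link = 1433.96/1249.83 = 1.147324
Chained index = 100 × 1.048124 × 1.147324 = 120.2538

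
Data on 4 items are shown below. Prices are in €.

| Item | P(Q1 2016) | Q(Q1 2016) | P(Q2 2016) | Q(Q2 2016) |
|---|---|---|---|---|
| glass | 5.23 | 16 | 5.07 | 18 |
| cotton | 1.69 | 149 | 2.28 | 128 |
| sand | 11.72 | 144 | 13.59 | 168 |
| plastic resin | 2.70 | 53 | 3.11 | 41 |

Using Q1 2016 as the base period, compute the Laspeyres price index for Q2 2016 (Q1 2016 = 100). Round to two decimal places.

117.37

Laspeyres price index uses base-period quantities as weights.
ΣP(Q2 2016)·Q(Q1 2016) = 5.07×16 + 2.28×149 + 13.59×144 + 3.11×53 = 81.12 + 339.72 + 1956.96 + 164.83 = 2542.63
ΣP(Q1 2016)·Q(Q1 2016) = 5.23×16 + 1.69×149 + 11.72×144 + 2.70×53 = 83.68 + 251.81 + 1687.68 + 143.1 = 2166.27
Index = 2542.63 / 2166.27 × 100 = 117.3736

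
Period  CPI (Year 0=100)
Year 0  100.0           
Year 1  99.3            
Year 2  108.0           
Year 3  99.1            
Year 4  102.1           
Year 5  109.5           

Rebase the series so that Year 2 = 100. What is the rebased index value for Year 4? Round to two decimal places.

94.54

Rebased(Year 4) = 102.1 / 108.0 × 100 = 94.5370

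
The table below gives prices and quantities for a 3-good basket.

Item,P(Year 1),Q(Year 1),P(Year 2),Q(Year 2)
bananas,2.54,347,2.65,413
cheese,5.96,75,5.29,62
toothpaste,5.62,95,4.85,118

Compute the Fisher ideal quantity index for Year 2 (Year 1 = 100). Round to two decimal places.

112.02

Laspeyres component (base-period weights):
ΣP(Year 1)Q(Year 2) = 2.54×413 + 5.96×62 + 5.62×118 = 1049.02 + 369.52 + 663.16 = 2081.7
ΣP(Year 1)Q(Year 1) = 2.54×347 + 5.96×75 + 5.62×95 = 881.38 + 447 + 533.9 = 1862.28
L = 2081.7 / 1862.28 × 100 = 111.7823
Paasche component (current-period weights):
ΣP(Year 2)Q(Year 2) = 2.65×413 + 5.29×62 + 4.85×118 = 1094.45 + 327.98 + 572.3 = 1994.73
ΣP(Year 2)Q(Year 1) = 2.65×347 + 5.29×75 + 4.85×95 = 919.55 + 396.75 + 460.75 = 1777.05
P = 1994.73 / 1777.05 × 100 = 112.2495
Fisher = √(L × P) = √(111.7823 × 112.2495) = 112.0157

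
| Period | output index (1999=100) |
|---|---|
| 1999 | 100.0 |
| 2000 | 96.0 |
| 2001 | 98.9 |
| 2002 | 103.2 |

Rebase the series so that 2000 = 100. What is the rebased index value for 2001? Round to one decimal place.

Rebased(2001) = 98.9 / 96.0 × 100 = 103.0208

103.0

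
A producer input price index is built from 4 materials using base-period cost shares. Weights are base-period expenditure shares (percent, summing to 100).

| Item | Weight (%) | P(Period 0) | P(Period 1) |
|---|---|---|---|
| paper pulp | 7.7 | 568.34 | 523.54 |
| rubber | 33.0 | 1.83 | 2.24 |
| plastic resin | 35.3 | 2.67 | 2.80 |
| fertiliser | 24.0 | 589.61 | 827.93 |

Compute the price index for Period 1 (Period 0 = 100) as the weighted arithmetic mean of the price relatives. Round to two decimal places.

paper pulp: 7.7 × (523.54/568.34) = 7.7 × 0.921174 = 7.0930
rubber: 33.0 × (2.24/1.83) = 33.0 × 1.224044 = 40.3934
plastic resin: 35.3 × (2.80/2.67) = 35.3 × 1.048689 = 37.0187
fertiliser: 24.0 × (827.93/589.61) = 24.0 × 1.404199 = 33.7008
Index = Σ wᵢ·(p₁ᵢ/p₀ᵢ) = 7.0930 + 40.3934 + 37.0187 + 33.7008 = 118.2060

118.21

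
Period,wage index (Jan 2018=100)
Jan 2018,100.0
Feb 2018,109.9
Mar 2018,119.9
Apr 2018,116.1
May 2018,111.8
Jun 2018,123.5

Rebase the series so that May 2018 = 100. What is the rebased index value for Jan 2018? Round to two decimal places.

89.45

Rebased(Jan 2018) = 100.0 / 111.8 × 100 = 89.4454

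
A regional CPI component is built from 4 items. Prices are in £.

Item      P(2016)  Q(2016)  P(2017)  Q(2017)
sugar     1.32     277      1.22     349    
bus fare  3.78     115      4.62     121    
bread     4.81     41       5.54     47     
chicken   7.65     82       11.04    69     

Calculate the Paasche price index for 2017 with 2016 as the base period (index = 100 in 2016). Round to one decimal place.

120.0

Paasche price index uses current-period quantities as weights.
ΣP(2017)·Q(2017) = 1.22×349 + 4.62×121 + 5.54×47 + 11.04×69 = 425.78 + 559.02 + 260.38 + 761.76 = 2006.94
ΣP(2016)·Q(2017) = 1.32×349 + 3.78×121 + 4.81×47 + 7.65×69 = 460.68 + 457.38 + 226.07 + 527.85 = 1671.98
Index = 2006.94 / 1671.98 × 100 = 120.0337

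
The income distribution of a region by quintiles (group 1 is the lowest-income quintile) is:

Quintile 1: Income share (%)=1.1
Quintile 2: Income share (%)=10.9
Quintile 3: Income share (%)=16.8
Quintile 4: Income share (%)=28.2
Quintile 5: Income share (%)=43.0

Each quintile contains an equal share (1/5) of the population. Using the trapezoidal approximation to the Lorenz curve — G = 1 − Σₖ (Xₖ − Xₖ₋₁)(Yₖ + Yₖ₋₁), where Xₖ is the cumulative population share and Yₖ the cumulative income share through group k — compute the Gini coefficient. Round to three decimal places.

0.404

Cumulative income shares Yₖ: 0.0110, 0.1200, 0.2880, 0.5700, 1.0000
Σ (Xₖ−Xₖ₋₁)(Yₖ+Yₖ₋₁) = (1/5)(0.0110+0.0000) + (1/5)(0.1200+0.0110) + (1/5)(0.2880+0.1200) + (1/5)(0.5700+0.2880) + (1/5)(1.0000+0.5700)
  = 0.0022 + 0.0262 + 0.0816 + 0.1716 + 0.3140 = 0.5956
G = 1 − 0.5956 = 0.4044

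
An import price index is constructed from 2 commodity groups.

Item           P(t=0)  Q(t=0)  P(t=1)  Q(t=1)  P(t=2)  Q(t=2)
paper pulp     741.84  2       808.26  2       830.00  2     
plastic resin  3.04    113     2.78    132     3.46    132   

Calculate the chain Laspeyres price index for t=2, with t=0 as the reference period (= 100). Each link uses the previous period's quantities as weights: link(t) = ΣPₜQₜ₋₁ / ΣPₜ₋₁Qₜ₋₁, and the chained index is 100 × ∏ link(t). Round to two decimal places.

112.76

Link t=0→t=1:
ΣP(t=1)Q(t=0) = 808.26×2 + 2.78×113 = 1616.52 + 314.14 = 1930.66
ΣP(t=0)Q(t=0) = 741.84×2 + 3.04×113 = 1483.68 + 343.52 = 1827.2
link = 1930.66/1827.2 = 1.056622
Link t=1→t=2:
ΣP(t=2)Q(t=1) = 830.00×2 + 3.46×132 = 1660 + 456.72 = 2116.72
ΣP(t=1)Q(t=1) = 808.26×2 + 2.78×132 = 1616.52 + 366.96 = 1983.48
link = 2116.72/1983.48 = 1.067175
Chained index = 100 × 1.056622 × 1.067175 = 112.7601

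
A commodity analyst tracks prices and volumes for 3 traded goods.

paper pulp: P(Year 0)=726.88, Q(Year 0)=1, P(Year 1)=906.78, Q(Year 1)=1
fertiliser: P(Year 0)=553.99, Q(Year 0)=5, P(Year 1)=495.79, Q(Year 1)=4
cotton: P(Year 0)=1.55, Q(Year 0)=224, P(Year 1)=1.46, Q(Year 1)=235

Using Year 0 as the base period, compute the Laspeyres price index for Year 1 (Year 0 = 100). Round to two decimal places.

96.59

Laspeyres price index uses base-period quantities as weights.
ΣP(Year 1)·Q(Year 0) = 906.78×1 + 495.79×5 + 1.46×224 = 906.78 + 2478.95 + 327.04 = 3712.77
ΣP(Year 0)·Q(Year 0) = 726.88×1 + 553.99×5 + 1.55×224 = 726.88 + 2769.95 + 347.2 = 3844.03
Index = 3712.77 / 3844.03 × 100 = 96.5854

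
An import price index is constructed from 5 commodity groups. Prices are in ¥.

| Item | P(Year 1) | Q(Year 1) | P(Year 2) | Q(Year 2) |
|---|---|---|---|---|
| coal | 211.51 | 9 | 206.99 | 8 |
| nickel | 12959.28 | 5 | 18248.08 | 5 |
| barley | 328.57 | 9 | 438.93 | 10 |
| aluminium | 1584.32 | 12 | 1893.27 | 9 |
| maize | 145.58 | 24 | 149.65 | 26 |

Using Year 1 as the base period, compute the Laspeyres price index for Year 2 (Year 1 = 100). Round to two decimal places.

Laspeyres price index uses base-period quantities as weights.
ΣP(Year 2)·Q(Year 1) = 206.99×9 + 18248.08×5 + 438.93×9 + 1893.27×12 + 149.65×24 = 1862.91 + 91240.4 + 3950.37 + 22719.24 + 3591.6 = 123364.52
ΣP(Year 1)·Q(Year 1) = 211.51×9 + 12959.28×5 + 328.57×9 + 1584.32×12 + 145.58×24 = 1903.59 + 64796.4 + 2957.13 + 19011.84 + 3493.92 = 92162.88
Index = 123364.52 / 92162.88 × 100 = 133.8549

133.85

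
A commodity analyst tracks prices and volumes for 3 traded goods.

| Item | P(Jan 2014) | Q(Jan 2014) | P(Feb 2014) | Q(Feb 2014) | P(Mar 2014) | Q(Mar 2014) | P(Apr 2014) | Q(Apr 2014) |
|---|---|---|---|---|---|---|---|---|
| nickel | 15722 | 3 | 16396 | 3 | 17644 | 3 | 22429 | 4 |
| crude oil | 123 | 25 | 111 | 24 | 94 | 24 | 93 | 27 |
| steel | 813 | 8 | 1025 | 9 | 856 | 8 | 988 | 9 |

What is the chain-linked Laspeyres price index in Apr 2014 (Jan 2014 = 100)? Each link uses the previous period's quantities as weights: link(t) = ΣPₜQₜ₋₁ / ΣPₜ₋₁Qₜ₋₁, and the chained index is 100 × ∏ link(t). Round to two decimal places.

Link Jan 2014→Feb 2014:
ΣP(Feb 2014)Q(Jan 2014) = 16396×3 + 111×25 + 1025×8 = 49188 + 2775 + 8200 = 60163
ΣP(Jan 2014)Q(Jan 2014) = 15722×3 + 123×25 + 813×8 = 47166 + 3075 + 6504 = 56745
link = 60163/56745 = 1.060234
Link Feb 2014→Mar 2014:
ΣP(Mar 2014)Q(Feb 2014) = 17644×3 + 94×24 + 856×9 = 52932 + 2256 + 7704 = 62892
ΣP(Feb 2014)Q(Feb 2014) = 16396×3 + 111×24 + 1025×9 = 49188 + 2664 + 9225 = 61077
link = 62892/61077 = 1.029717
Link Mar 2014→Apr 2014:
ΣP(Apr 2014)Q(Mar 2014) = 22429×3 + 93×24 + 988×8 = 67287 + 2232 + 7904 = 77423
ΣP(Mar 2014)Q(Mar 2014) = 17644×3 + 94×24 + 856×8 = 52932 + 2256 + 6848 = 62036
link = 77423/62036 = 1.248033
Chained index = 100 × 1.060234 × 1.029717 × 1.248033 = 136.2529

136.25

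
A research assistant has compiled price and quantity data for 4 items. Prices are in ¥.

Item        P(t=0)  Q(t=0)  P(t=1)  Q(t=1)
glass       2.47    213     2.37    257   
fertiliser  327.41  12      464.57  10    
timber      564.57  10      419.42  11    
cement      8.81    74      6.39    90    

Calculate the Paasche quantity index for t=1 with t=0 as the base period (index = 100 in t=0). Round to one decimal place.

Paasche quantity index uses current-period prices as weights.
ΣP(t=1)·Q(t=1) = 2.37×257 + 464.57×10 + 419.42×11 + 6.39×90 = 609.09 + 4645.7 + 4613.62 + 575.1 = 10443.51
ΣP(t=1)·Q(t=0) = 2.37×213 + 464.57×12 + 419.42×10 + 6.39×74 = 504.81 + 5574.84 + 4194.2 + 472.86 = 10746.71
Index = 10443.51 / 10746.71 × 100 = 97.1787

97.2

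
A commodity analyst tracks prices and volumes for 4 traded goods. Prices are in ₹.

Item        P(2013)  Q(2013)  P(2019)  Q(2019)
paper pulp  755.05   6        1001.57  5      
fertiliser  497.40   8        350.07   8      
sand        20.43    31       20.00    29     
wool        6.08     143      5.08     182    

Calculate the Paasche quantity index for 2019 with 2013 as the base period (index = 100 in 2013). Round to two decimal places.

Paasche quantity index uses current-period prices as weights.
ΣP(2019)·Q(2019) = 1001.57×5 + 350.07×8 + 20.00×29 + 5.08×182 = 5007.85 + 2800.56 + 580 + 924.56 = 9312.97
ΣP(2019)·Q(2013) = 1001.57×6 + 350.07×8 + 20.00×31 + 5.08×143 = 6009.42 + 2800.56 + 620 + 726.44 = 10156.42
Index = 9312.97 / 10156.42 × 100 = 91.6954

91.70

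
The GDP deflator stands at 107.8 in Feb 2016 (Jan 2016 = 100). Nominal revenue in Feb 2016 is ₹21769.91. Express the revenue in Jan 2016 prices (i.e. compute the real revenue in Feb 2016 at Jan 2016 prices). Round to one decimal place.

Real = Nominal ÷ (Index/100) = 21769.91 ÷ (107.8/100)
     = 21769.91 ÷ 1.078 = 20194.7217

20194.7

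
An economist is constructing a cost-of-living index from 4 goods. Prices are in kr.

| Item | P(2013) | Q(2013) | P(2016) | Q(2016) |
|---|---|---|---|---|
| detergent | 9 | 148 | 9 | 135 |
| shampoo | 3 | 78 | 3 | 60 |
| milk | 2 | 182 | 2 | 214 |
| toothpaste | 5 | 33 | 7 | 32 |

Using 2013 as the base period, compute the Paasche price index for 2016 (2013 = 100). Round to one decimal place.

103.2

Paasche price index uses current-period quantities as weights.
ΣP(2016)·Q(2016) = 9×135 + 3×60 + 2×214 + 7×32 = 1215 + 180 + 428 + 224 = 2047
ΣP(2013)·Q(2016) = 9×135 + 3×60 + 2×214 + 5×32 = 1215 + 180 + 428 + 160 = 1983
Index = 2047 / 1983 × 100 = 103.2274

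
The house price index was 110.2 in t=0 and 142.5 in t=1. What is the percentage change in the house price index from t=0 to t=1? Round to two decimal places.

29.31%

Change = (142.5 − 110.2) / 110.2 × 100
       = 32.3 / 110.2 × 100 = 29.3103%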